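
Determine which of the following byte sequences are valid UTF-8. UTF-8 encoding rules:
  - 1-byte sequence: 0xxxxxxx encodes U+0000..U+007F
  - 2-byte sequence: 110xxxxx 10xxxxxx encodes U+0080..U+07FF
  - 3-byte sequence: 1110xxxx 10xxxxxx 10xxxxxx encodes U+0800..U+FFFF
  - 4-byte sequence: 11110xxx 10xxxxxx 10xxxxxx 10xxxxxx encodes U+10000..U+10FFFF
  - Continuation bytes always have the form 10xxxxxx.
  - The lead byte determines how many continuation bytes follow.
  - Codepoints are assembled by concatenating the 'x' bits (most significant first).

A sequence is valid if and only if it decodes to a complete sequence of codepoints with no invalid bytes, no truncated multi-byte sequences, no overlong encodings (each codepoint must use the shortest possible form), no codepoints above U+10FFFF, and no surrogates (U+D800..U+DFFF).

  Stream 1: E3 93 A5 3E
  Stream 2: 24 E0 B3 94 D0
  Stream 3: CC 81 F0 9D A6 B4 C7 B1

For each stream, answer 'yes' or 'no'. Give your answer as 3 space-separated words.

Answer: yes no yes

Derivation:
Stream 1: decodes cleanly. VALID
Stream 2: error at byte offset 5. INVALID
Stream 3: decodes cleanly. VALID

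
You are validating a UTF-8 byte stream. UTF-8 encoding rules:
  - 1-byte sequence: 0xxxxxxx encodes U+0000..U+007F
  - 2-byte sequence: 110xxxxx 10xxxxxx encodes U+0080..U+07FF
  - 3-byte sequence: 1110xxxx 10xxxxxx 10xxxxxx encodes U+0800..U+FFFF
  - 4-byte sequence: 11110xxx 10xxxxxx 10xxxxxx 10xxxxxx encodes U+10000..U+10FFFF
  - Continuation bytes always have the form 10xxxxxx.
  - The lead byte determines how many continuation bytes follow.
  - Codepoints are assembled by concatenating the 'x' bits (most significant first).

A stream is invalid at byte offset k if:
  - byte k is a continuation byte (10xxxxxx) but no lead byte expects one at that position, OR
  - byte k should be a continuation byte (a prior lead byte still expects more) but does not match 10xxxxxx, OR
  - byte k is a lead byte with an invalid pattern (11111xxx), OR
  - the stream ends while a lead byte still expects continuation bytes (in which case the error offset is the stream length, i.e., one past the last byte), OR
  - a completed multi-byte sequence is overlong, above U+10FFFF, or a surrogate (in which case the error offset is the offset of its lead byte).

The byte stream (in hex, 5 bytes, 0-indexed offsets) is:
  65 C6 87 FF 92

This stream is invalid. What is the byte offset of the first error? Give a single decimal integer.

Byte[0]=65: 1-byte ASCII. cp=U+0065
Byte[1]=C6: 2-byte lead, need 1 cont bytes. acc=0x6
Byte[2]=87: continuation. acc=(acc<<6)|0x07=0x187
Completed: cp=U+0187 (starts at byte 1)
Byte[3]=FF: INVALID lead byte (not 0xxx/110x/1110/11110)

Answer: 3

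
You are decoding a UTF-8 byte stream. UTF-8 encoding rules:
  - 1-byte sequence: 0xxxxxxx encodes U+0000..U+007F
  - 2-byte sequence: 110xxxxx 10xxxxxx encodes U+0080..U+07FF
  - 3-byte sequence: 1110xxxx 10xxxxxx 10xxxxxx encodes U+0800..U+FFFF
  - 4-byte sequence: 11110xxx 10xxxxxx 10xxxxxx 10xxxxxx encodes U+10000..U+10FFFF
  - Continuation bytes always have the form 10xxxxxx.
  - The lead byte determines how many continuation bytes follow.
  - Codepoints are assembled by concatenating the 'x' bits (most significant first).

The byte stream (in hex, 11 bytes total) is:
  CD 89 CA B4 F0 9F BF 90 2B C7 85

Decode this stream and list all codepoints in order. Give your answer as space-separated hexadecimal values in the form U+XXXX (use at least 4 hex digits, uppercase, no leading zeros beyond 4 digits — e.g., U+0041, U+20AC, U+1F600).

Byte[0]=CD: 2-byte lead, need 1 cont bytes. acc=0xD
Byte[1]=89: continuation. acc=(acc<<6)|0x09=0x349
Completed: cp=U+0349 (starts at byte 0)
Byte[2]=CA: 2-byte lead, need 1 cont bytes. acc=0xA
Byte[3]=B4: continuation. acc=(acc<<6)|0x34=0x2B4
Completed: cp=U+02B4 (starts at byte 2)
Byte[4]=F0: 4-byte lead, need 3 cont bytes. acc=0x0
Byte[5]=9F: continuation. acc=(acc<<6)|0x1F=0x1F
Byte[6]=BF: continuation. acc=(acc<<6)|0x3F=0x7FF
Byte[7]=90: continuation. acc=(acc<<6)|0x10=0x1FFD0
Completed: cp=U+1FFD0 (starts at byte 4)
Byte[8]=2B: 1-byte ASCII. cp=U+002B
Byte[9]=C7: 2-byte lead, need 1 cont bytes. acc=0x7
Byte[10]=85: continuation. acc=(acc<<6)|0x05=0x1C5
Completed: cp=U+01C5 (starts at byte 9)

Answer: U+0349 U+02B4 U+1FFD0 U+002B U+01C5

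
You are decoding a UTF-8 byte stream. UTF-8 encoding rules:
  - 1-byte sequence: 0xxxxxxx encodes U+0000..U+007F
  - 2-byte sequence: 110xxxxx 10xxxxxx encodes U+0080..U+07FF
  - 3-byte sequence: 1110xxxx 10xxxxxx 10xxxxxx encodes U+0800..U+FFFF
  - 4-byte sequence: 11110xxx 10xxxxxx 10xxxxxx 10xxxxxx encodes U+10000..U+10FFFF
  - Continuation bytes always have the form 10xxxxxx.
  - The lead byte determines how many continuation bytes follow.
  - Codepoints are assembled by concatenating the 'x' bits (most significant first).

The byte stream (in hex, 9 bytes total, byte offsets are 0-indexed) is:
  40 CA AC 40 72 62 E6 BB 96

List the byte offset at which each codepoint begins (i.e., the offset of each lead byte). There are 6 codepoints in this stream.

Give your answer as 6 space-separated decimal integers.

Byte[0]=40: 1-byte ASCII. cp=U+0040
Byte[1]=CA: 2-byte lead, need 1 cont bytes. acc=0xA
Byte[2]=AC: continuation. acc=(acc<<6)|0x2C=0x2AC
Completed: cp=U+02AC (starts at byte 1)
Byte[3]=40: 1-byte ASCII. cp=U+0040
Byte[4]=72: 1-byte ASCII. cp=U+0072
Byte[5]=62: 1-byte ASCII. cp=U+0062
Byte[6]=E6: 3-byte lead, need 2 cont bytes. acc=0x6
Byte[7]=BB: continuation. acc=(acc<<6)|0x3B=0x1BB
Byte[8]=96: continuation. acc=(acc<<6)|0x16=0x6ED6
Completed: cp=U+6ED6 (starts at byte 6)

Answer: 0 1 3 4 5 6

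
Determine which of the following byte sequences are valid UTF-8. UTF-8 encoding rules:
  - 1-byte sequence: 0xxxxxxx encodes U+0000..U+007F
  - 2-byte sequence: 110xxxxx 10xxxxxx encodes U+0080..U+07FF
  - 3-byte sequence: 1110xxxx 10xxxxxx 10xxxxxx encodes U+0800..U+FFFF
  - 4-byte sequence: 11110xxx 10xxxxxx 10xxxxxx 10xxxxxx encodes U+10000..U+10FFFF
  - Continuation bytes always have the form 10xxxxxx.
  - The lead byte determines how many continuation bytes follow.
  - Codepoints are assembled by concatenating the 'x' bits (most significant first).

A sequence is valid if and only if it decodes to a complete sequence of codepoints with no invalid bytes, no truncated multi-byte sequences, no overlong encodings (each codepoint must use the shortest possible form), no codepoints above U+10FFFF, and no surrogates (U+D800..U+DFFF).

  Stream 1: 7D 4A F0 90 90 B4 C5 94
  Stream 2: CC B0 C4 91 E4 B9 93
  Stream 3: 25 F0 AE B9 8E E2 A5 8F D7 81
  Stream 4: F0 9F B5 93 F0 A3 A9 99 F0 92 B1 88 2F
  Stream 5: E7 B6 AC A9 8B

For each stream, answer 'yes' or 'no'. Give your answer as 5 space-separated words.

Stream 1: decodes cleanly. VALID
Stream 2: decodes cleanly. VALID
Stream 3: decodes cleanly. VALID
Stream 4: decodes cleanly. VALID
Stream 5: error at byte offset 3. INVALID

Answer: yes yes yes yes no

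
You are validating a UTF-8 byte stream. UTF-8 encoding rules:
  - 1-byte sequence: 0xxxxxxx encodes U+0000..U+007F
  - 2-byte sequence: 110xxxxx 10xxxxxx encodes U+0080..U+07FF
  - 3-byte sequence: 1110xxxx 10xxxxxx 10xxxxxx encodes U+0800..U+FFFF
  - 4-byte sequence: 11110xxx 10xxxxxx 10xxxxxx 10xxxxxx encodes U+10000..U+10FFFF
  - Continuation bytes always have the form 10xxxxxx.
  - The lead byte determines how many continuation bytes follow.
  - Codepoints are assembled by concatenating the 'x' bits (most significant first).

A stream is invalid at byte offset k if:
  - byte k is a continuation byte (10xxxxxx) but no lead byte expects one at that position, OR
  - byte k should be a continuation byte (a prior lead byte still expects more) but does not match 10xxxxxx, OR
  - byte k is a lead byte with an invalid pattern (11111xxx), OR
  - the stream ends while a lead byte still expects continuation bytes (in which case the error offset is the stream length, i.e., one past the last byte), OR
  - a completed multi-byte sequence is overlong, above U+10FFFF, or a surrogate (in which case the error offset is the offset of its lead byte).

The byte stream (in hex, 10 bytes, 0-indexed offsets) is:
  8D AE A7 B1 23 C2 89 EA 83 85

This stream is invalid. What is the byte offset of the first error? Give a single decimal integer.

Byte[0]=8D: INVALID lead byte (not 0xxx/110x/1110/11110)

Answer: 0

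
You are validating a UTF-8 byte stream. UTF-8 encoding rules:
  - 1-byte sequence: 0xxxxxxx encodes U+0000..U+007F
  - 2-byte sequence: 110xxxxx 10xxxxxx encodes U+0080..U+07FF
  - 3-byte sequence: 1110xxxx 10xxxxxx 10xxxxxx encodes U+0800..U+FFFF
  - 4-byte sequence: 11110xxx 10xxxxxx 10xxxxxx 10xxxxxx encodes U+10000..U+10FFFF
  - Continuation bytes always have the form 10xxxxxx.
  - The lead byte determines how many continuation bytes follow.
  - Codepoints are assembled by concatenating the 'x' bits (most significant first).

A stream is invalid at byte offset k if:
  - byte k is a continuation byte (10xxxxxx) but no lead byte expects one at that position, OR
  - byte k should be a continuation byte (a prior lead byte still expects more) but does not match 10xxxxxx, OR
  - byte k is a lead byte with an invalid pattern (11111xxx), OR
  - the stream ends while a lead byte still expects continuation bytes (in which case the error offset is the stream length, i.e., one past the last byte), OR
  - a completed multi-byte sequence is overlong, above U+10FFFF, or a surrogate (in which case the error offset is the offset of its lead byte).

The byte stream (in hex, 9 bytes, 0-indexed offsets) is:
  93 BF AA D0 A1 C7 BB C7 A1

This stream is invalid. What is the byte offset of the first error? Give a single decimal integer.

Answer: 0

Derivation:
Byte[0]=93: INVALID lead byte (not 0xxx/110x/1110/11110)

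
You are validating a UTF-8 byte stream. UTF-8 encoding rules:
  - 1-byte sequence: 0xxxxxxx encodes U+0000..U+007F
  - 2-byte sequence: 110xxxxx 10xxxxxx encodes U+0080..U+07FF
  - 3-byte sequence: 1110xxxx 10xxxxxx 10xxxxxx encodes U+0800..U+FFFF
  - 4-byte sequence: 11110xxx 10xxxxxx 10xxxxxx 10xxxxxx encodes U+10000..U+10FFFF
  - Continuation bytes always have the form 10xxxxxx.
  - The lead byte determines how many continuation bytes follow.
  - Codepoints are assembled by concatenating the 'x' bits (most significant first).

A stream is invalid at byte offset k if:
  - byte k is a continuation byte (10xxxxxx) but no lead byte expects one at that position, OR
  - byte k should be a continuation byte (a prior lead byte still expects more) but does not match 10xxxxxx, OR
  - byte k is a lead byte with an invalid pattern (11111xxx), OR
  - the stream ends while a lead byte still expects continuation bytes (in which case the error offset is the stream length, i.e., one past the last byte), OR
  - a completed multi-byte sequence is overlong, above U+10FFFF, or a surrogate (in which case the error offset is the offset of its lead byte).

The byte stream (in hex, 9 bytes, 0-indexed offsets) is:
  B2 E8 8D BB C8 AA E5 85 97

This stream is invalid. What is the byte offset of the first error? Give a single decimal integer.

Answer: 0

Derivation:
Byte[0]=B2: INVALID lead byte (not 0xxx/110x/1110/11110)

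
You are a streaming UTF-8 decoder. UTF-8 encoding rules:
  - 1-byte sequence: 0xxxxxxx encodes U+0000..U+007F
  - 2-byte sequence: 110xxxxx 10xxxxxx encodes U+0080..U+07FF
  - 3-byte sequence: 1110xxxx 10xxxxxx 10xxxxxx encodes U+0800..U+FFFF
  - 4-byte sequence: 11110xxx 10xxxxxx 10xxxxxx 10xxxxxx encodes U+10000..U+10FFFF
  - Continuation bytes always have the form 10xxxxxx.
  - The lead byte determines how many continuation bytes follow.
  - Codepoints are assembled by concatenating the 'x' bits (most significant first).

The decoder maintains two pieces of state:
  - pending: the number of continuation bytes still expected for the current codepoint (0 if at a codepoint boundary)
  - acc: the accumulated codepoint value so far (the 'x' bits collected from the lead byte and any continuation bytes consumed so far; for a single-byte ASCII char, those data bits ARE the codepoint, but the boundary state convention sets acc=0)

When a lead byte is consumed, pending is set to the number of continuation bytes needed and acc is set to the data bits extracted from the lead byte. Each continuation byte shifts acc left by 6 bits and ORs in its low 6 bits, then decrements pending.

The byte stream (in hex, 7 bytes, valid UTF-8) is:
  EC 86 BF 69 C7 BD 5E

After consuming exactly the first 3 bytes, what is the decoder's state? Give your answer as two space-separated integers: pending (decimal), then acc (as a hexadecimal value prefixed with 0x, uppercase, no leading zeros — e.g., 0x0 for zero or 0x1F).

Answer: 0 0xC1BF

Derivation:
Byte[0]=EC: 3-byte lead. pending=2, acc=0xC
Byte[1]=86: continuation. acc=(acc<<6)|0x06=0x306, pending=1
Byte[2]=BF: continuation. acc=(acc<<6)|0x3F=0xC1BF, pending=0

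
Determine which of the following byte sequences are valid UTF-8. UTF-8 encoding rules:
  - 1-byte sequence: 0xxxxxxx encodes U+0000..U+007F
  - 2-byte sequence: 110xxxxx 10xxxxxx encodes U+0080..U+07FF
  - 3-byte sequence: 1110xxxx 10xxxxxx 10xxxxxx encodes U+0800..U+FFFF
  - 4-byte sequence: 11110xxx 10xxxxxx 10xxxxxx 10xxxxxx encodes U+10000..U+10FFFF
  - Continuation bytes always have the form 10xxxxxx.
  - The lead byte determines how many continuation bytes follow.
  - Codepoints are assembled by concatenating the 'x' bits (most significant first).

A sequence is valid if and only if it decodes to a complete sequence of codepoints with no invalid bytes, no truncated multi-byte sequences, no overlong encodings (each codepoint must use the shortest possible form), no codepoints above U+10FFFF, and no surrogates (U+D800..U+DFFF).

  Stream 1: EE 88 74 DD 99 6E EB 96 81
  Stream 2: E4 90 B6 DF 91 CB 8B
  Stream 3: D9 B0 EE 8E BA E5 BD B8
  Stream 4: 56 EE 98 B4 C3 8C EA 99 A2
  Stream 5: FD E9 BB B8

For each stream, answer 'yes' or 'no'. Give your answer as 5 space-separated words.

Answer: no yes yes yes no

Derivation:
Stream 1: error at byte offset 2. INVALID
Stream 2: decodes cleanly. VALID
Stream 3: decodes cleanly. VALID
Stream 4: decodes cleanly. VALID
Stream 5: error at byte offset 0. INVALID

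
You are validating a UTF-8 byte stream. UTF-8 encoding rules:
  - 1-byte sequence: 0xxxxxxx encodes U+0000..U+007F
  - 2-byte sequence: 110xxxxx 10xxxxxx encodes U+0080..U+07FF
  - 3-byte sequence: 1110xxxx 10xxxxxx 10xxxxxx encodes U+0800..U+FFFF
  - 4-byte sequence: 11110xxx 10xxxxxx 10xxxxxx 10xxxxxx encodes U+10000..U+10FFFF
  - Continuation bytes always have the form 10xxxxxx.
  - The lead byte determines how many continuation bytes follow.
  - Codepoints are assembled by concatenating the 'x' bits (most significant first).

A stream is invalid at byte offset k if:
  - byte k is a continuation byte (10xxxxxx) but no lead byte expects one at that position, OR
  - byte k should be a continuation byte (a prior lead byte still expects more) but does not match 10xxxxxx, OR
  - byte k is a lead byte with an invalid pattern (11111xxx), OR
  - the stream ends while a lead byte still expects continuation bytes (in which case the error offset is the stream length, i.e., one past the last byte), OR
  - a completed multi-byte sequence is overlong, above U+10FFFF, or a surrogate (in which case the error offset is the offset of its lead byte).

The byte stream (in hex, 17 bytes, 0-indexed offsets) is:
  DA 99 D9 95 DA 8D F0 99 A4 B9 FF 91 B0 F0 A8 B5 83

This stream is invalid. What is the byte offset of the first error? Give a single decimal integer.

Byte[0]=DA: 2-byte lead, need 1 cont bytes. acc=0x1A
Byte[1]=99: continuation. acc=(acc<<6)|0x19=0x699
Completed: cp=U+0699 (starts at byte 0)
Byte[2]=D9: 2-byte lead, need 1 cont bytes. acc=0x19
Byte[3]=95: continuation. acc=(acc<<6)|0x15=0x655
Completed: cp=U+0655 (starts at byte 2)
Byte[4]=DA: 2-byte lead, need 1 cont bytes. acc=0x1A
Byte[5]=8D: continuation. acc=(acc<<6)|0x0D=0x68D
Completed: cp=U+068D (starts at byte 4)
Byte[6]=F0: 4-byte lead, need 3 cont bytes. acc=0x0
Byte[7]=99: continuation. acc=(acc<<6)|0x19=0x19
Byte[8]=A4: continuation. acc=(acc<<6)|0x24=0x664
Byte[9]=B9: continuation. acc=(acc<<6)|0x39=0x19939
Completed: cp=U+19939 (starts at byte 6)
Byte[10]=FF: INVALID lead byte (not 0xxx/110x/1110/11110)

Answer: 10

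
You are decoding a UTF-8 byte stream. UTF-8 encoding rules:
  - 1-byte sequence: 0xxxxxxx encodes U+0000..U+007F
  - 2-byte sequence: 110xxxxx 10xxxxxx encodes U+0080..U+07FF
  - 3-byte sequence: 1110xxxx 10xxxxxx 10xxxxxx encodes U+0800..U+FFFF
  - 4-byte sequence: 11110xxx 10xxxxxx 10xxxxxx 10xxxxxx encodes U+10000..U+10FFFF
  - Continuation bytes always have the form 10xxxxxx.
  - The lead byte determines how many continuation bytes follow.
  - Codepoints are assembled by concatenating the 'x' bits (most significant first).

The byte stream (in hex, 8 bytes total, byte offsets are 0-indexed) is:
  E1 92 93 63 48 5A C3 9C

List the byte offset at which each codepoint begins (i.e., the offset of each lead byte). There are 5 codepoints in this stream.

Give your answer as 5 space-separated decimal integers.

Byte[0]=E1: 3-byte lead, need 2 cont bytes. acc=0x1
Byte[1]=92: continuation. acc=(acc<<6)|0x12=0x52
Byte[2]=93: continuation. acc=(acc<<6)|0x13=0x1493
Completed: cp=U+1493 (starts at byte 0)
Byte[3]=63: 1-byte ASCII. cp=U+0063
Byte[4]=48: 1-byte ASCII. cp=U+0048
Byte[5]=5A: 1-byte ASCII. cp=U+005A
Byte[6]=C3: 2-byte lead, need 1 cont bytes. acc=0x3
Byte[7]=9C: continuation. acc=(acc<<6)|0x1C=0xDC
Completed: cp=U+00DC (starts at byte 6)

Answer: 0 3 4 5 6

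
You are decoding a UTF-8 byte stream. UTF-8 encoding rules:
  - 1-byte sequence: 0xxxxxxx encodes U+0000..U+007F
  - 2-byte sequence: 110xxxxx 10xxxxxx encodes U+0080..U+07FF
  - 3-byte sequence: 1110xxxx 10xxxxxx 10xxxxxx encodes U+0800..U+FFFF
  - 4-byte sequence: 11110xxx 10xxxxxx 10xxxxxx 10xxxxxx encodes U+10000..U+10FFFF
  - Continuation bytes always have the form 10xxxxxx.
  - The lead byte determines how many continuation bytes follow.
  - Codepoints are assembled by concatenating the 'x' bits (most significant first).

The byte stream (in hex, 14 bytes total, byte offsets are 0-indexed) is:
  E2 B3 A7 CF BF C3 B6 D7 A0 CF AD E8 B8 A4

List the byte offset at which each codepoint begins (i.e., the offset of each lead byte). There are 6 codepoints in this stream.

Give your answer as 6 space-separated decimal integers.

Answer: 0 3 5 7 9 11

Derivation:
Byte[0]=E2: 3-byte lead, need 2 cont bytes. acc=0x2
Byte[1]=B3: continuation. acc=(acc<<6)|0x33=0xB3
Byte[2]=A7: continuation. acc=(acc<<6)|0x27=0x2CE7
Completed: cp=U+2CE7 (starts at byte 0)
Byte[3]=CF: 2-byte lead, need 1 cont bytes. acc=0xF
Byte[4]=BF: continuation. acc=(acc<<6)|0x3F=0x3FF
Completed: cp=U+03FF (starts at byte 3)
Byte[5]=C3: 2-byte lead, need 1 cont bytes. acc=0x3
Byte[6]=B6: continuation. acc=(acc<<6)|0x36=0xF6
Completed: cp=U+00F6 (starts at byte 5)
Byte[7]=D7: 2-byte lead, need 1 cont bytes. acc=0x17
Byte[8]=A0: continuation. acc=(acc<<6)|0x20=0x5E0
Completed: cp=U+05E0 (starts at byte 7)
Byte[9]=CF: 2-byte lead, need 1 cont bytes. acc=0xF
Byte[10]=AD: continuation. acc=(acc<<6)|0x2D=0x3ED
Completed: cp=U+03ED (starts at byte 9)
Byte[11]=E8: 3-byte lead, need 2 cont bytes. acc=0x8
Byte[12]=B8: continuation. acc=(acc<<6)|0x38=0x238
Byte[13]=A4: continuation. acc=(acc<<6)|0x24=0x8E24
Completed: cp=U+8E24 (starts at byte 11)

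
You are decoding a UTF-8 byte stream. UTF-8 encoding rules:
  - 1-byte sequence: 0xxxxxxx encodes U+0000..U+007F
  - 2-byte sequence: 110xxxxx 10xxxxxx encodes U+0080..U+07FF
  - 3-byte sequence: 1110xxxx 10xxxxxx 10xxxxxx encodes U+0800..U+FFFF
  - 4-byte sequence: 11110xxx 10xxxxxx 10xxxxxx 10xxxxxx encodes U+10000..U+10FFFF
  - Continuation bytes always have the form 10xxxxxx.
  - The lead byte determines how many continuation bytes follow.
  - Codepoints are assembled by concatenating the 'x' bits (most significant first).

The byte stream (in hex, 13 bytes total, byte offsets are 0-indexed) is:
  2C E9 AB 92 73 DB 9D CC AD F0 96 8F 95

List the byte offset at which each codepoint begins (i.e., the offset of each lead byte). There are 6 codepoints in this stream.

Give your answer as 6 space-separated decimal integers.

Byte[0]=2C: 1-byte ASCII. cp=U+002C
Byte[1]=E9: 3-byte lead, need 2 cont bytes. acc=0x9
Byte[2]=AB: continuation. acc=(acc<<6)|0x2B=0x26B
Byte[3]=92: continuation. acc=(acc<<6)|0x12=0x9AD2
Completed: cp=U+9AD2 (starts at byte 1)
Byte[4]=73: 1-byte ASCII. cp=U+0073
Byte[5]=DB: 2-byte lead, need 1 cont bytes. acc=0x1B
Byte[6]=9D: continuation. acc=(acc<<6)|0x1D=0x6DD
Completed: cp=U+06DD (starts at byte 5)
Byte[7]=CC: 2-byte lead, need 1 cont bytes. acc=0xC
Byte[8]=AD: continuation. acc=(acc<<6)|0x2D=0x32D
Completed: cp=U+032D (starts at byte 7)
Byte[9]=F0: 4-byte lead, need 3 cont bytes. acc=0x0
Byte[10]=96: continuation. acc=(acc<<6)|0x16=0x16
Byte[11]=8F: continuation. acc=(acc<<6)|0x0F=0x58F
Byte[12]=95: continuation. acc=(acc<<6)|0x15=0x163D5
Completed: cp=U+163D5 (starts at byte 9)

Answer: 0 1 4 5 7 9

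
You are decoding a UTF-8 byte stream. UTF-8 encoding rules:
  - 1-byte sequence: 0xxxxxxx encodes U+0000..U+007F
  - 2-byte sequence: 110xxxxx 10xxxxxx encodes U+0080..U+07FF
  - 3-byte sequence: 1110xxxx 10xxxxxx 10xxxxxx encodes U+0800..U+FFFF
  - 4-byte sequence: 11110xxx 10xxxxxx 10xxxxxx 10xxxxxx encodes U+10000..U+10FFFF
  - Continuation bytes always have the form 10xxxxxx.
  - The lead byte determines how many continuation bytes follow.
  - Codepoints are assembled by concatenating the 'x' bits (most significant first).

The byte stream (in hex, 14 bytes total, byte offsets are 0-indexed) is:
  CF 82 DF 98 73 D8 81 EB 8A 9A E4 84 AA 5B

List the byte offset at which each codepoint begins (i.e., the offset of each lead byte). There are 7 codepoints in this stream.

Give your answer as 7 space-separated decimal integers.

Answer: 0 2 4 5 7 10 13

Derivation:
Byte[0]=CF: 2-byte lead, need 1 cont bytes. acc=0xF
Byte[1]=82: continuation. acc=(acc<<6)|0x02=0x3C2
Completed: cp=U+03C2 (starts at byte 0)
Byte[2]=DF: 2-byte lead, need 1 cont bytes. acc=0x1F
Byte[3]=98: continuation. acc=(acc<<6)|0x18=0x7D8
Completed: cp=U+07D8 (starts at byte 2)
Byte[4]=73: 1-byte ASCII. cp=U+0073
Byte[5]=D8: 2-byte lead, need 1 cont bytes. acc=0x18
Byte[6]=81: continuation. acc=(acc<<6)|0x01=0x601
Completed: cp=U+0601 (starts at byte 5)
Byte[7]=EB: 3-byte lead, need 2 cont bytes. acc=0xB
Byte[8]=8A: continuation. acc=(acc<<6)|0x0A=0x2CA
Byte[9]=9A: continuation. acc=(acc<<6)|0x1A=0xB29A
Completed: cp=U+B29A (starts at byte 7)
Byte[10]=E4: 3-byte lead, need 2 cont bytes. acc=0x4
Byte[11]=84: continuation. acc=(acc<<6)|0x04=0x104
Byte[12]=AA: continuation. acc=(acc<<6)|0x2A=0x412A
Completed: cp=U+412A (starts at byte 10)
Byte[13]=5B: 1-byte ASCII. cp=U+005B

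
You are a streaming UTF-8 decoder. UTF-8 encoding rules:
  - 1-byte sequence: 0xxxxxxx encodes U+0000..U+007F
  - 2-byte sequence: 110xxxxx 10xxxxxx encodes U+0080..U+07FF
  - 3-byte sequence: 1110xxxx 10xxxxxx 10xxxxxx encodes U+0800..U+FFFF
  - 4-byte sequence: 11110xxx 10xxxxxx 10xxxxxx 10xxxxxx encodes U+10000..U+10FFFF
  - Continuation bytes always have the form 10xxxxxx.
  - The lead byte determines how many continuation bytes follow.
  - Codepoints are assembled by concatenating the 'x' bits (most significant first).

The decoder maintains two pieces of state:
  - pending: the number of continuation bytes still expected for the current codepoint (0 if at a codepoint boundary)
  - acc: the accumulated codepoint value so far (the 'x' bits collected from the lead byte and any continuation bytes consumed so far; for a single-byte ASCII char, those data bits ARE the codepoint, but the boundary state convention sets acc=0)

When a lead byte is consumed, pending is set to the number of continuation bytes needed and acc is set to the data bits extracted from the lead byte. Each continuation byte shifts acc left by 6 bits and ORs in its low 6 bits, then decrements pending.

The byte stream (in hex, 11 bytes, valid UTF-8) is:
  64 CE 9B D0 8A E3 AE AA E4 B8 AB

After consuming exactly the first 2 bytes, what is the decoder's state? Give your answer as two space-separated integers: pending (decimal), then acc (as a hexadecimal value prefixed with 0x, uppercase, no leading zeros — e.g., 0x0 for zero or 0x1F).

Byte[0]=64: 1-byte. pending=0, acc=0x0
Byte[1]=CE: 2-byte lead. pending=1, acc=0xE

Answer: 1 0xE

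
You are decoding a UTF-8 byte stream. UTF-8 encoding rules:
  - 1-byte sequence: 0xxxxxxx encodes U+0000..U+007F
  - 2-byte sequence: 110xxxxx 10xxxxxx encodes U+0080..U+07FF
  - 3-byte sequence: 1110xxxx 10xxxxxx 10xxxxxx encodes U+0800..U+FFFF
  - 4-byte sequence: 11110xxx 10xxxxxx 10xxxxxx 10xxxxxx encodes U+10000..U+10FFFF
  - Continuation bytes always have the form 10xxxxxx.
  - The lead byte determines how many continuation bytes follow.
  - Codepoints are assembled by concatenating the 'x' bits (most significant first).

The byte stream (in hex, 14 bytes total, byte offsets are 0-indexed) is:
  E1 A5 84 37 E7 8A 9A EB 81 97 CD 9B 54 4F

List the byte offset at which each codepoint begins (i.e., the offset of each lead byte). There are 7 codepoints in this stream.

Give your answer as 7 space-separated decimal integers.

Byte[0]=E1: 3-byte lead, need 2 cont bytes. acc=0x1
Byte[1]=A5: continuation. acc=(acc<<6)|0x25=0x65
Byte[2]=84: continuation. acc=(acc<<6)|0x04=0x1944
Completed: cp=U+1944 (starts at byte 0)
Byte[3]=37: 1-byte ASCII. cp=U+0037
Byte[4]=E7: 3-byte lead, need 2 cont bytes. acc=0x7
Byte[5]=8A: continuation. acc=(acc<<6)|0x0A=0x1CA
Byte[6]=9A: continuation. acc=(acc<<6)|0x1A=0x729A
Completed: cp=U+729A (starts at byte 4)
Byte[7]=EB: 3-byte lead, need 2 cont bytes. acc=0xB
Byte[8]=81: continuation. acc=(acc<<6)|0x01=0x2C1
Byte[9]=97: continuation. acc=(acc<<6)|0x17=0xB057
Completed: cp=U+B057 (starts at byte 7)
Byte[10]=CD: 2-byte lead, need 1 cont bytes. acc=0xD
Byte[11]=9B: continuation. acc=(acc<<6)|0x1B=0x35B
Completed: cp=U+035B (starts at byte 10)
Byte[12]=54: 1-byte ASCII. cp=U+0054
Byte[13]=4F: 1-byte ASCII. cp=U+004F

Answer: 0 3 4 7 10 12 13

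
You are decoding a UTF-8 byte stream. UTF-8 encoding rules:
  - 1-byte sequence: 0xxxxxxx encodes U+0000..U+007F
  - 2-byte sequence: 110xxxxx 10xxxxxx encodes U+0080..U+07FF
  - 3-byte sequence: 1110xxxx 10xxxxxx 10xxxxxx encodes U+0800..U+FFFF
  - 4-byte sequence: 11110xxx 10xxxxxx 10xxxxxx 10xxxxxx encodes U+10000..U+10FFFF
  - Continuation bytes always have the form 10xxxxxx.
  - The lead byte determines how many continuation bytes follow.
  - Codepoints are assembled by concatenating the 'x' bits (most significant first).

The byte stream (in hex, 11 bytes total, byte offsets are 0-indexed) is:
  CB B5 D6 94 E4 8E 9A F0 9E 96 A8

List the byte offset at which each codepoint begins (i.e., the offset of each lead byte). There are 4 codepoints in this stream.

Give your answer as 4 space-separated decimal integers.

Answer: 0 2 4 7

Derivation:
Byte[0]=CB: 2-byte lead, need 1 cont bytes. acc=0xB
Byte[1]=B5: continuation. acc=(acc<<6)|0x35=0x2F5
Completed: cp=U+02F5 (starts at byte 0)
Byte[2]=D6: 2-byte lead, need 1 cont bytes. acc=0x16
Byte[3]=94: continuation. acc=(acc<<6)|0x14=0x594
Completed: cp=U+0594 (starts at byte 2)
Byte[4]=E4: 3-byte lead, need 2 cont bytes. acc=0x4
Byte[5]=8E: continuation. acc=(acc<<6)|0x0E=0x10E
Byte[6]=9A: continuation. acc=(acc<<6)|0x1A=0x439A
Completed: cp=U+439A (starts at byte 4)
Byte[7]=F0: 4-byte lead, need 3 cont bytes. acc=0x0
Byte[8]=9E: continuation. acc=(acc<<6)|0x1E=0x1E
Byte[9]=96: continuation. acc=(acc<<6)|0x16=0x796
Byte[10]=A8: continuation. acc=(acc<<6)|0x28=0x1E5A8
Completed: cp=U+1E5A8 (starts at byte 7)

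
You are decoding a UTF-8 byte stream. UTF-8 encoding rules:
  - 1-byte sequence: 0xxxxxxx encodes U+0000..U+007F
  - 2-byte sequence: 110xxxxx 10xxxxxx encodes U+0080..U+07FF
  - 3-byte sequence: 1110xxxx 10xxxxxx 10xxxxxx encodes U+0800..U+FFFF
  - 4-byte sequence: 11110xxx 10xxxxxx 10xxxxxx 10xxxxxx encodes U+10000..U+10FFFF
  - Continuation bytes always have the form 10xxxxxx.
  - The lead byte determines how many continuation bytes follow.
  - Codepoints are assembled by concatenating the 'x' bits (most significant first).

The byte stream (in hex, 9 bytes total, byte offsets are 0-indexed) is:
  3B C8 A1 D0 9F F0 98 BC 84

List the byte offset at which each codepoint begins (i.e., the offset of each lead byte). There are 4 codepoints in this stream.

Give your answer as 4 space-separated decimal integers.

Answer: 0 1 3 5

Derivation:
Byte[0]=3B: 1-byte ASCII. cp=U+003B
Byte[1]=C8: 2-byte lead, need 1 cont bytes. acc=0x8
Byte[2]=A1: continuation. acc=(acc<<6)|0x21=0x221
Completed: cp=U+0221 (starts at byte 1)
Byte[3]=D0: 2-byte lead, need 1 cont bytes. acc=0x10
Byte[4]=9F: continuation. acc=(acc<<6)|0x1F=0x41F
Completed: cp=U+041F (starts at byte 3)
Byte[5]=F0: 4-byte lead, need 3 cont bytes. acc=0x0
Byte[6]=98: continuation. acc=(acc<<6)|0x18=0x18
Byte[7]=BC: continuation. acc=(acc<<6)|0x3C=0x63C
Byte[8]=84: continuation. acc=(acc<<6)|0x04=0x18F04
Completed: cp=U+18F04 (starts at byte 5)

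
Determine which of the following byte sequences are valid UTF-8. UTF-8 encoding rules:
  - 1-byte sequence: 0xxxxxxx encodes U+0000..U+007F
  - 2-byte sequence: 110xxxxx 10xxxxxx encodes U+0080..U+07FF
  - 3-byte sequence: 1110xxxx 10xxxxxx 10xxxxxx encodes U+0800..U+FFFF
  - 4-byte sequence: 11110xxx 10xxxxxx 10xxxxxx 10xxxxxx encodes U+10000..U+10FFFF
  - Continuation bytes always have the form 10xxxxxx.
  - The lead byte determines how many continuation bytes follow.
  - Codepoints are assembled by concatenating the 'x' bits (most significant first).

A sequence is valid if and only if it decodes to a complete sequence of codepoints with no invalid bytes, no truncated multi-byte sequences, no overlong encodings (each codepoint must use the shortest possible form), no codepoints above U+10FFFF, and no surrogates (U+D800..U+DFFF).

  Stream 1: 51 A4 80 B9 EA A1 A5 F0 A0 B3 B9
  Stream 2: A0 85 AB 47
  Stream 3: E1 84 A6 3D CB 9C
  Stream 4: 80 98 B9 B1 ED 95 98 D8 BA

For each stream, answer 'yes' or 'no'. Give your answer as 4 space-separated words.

Stream 1: error at byte offset 1. INVALID
Stream 2: error at byte offset 0. INVALID
Stream 3: decodes cleanly. VALID
Stream 4: error at byte offset 0. INVALID

Answer: no no yes no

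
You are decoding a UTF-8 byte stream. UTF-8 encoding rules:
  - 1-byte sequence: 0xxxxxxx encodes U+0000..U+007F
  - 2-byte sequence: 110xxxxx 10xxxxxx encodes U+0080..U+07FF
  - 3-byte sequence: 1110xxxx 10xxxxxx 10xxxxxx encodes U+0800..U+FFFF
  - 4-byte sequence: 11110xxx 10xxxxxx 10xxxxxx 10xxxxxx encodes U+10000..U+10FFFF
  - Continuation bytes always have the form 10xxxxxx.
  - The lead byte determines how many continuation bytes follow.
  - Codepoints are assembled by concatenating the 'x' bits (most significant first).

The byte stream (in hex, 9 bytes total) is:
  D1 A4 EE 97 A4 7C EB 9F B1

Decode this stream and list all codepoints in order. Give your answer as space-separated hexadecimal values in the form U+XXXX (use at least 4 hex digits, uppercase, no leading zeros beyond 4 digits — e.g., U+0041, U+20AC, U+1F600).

Answer: U+0464 U+E5E4 U+007C U+B7F1

Derivation:
Byte[0]=D1: 2-byte lead, need 1 cont bytes. acc=0x11
Byte[1]=A4: continuation. acc=(acc<<6)|0x24=0x464
Completed: cp=U+0464 (starts at byte 0)
Byte[2]=EE: 3-byte lead, need 2 cont bytes. acc=0xE
Byte[3]=97: continuation. acc=(acc<<6)|0x17=0x397
Byte[4]=A4: continuation. acc=(acc<<6)|0x24=0xE5E4
Completed: cp=U+E5E4 (starts at byte 2)
Byte[5]=7C: 1-byte ASCII. cp=U+007C
Byte[6]=EB: 3-byte lead, need 2 cont bytes. acc=0xB
Byte[7]=9F: continuation. acc=(acc<<6)|0x1F=0x2DF
Byte[8]=B1: continuation. acc=(acc<<6)|0x31=0xB7F1
Completed: cp=U+B7F1 (starts at byte 6)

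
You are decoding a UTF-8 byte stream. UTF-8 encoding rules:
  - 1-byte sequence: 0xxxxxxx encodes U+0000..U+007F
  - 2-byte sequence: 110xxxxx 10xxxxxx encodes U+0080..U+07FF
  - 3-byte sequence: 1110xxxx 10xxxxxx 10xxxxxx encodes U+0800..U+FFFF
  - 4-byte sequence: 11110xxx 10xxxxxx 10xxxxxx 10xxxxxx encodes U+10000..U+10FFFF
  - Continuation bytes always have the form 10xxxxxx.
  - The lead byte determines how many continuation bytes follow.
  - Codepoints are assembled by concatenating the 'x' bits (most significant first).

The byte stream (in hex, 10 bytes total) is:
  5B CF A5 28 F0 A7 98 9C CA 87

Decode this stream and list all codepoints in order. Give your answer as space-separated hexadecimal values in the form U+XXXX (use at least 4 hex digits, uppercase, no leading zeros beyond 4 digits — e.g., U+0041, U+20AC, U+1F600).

Byte[0]=5B: 1-byte ASCII. cp=U+005B
Byte[1]=CF: 2-byte lead, need 1 cont bytes. acc=0xF
Byte[2]=A5: continuation. acc=(acc<<6)|0x25=0x3E5
Completed: cp=U+03E5 (starts at byte 1)
Byte[3]=28: 1-byte ASCII. cp=U+0028
Byte[4]=F0: 4-byte lead, need 3 cont bytes. acc=0x0
Byte[5]=A7: continuation. acc=(acc<<6)|0x27=0x27
Byte[6]=98: continuation. acc=(acc<<6)|0x18=0x9D8
Byte[7]=9C: continuation. acc=(acc<<6)|0x1C=0x2761C
Completed: cp=U+2761C (starts at byte 4)
Byte[8]=CA: 2-byte lead, need 1 cont bytes. acc=0xA
Byte[9]=87: continuation. acc=(acc<<6)|0x07=0x287
Completed: cp=U+0287 (starts at byte 8)

Answer: U+005B U+03E5 U+0028 U+2761C U+0287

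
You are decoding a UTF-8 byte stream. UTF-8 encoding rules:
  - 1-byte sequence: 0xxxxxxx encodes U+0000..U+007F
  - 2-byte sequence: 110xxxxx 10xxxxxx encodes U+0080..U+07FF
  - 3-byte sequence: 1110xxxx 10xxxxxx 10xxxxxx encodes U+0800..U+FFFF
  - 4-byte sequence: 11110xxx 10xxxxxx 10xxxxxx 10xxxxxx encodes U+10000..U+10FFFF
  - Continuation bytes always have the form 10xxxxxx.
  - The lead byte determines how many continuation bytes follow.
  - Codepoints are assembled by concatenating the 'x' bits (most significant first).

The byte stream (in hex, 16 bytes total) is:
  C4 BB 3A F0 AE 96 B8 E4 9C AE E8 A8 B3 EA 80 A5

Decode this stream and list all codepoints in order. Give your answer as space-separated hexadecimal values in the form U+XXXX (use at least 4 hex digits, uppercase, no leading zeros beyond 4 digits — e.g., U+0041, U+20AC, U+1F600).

Byte[0]=C4: 2-byte lead, need 1 cont bytes. acc=0x4
Byte[1]=BB: continuation. acc=(acc<<6)|0x3B=0x13B
Completed: cp=U+013B (starts at byte 0)
Byte[2]=3A: 1-byte ASCII. cp=U+003A
Byte[3]=F0: 4-byte lead, need 3 cont bytes. acc=0x0
Byte[4]=AE: continuation. acc=(acc<<6)|0x2E=0x2E
Byte[5]=96: continuation. acc=(acc<<6)|0x16=0xB96
Byte[6]=B8: continuation. acc=(acc<<6)|0x38=0x2E5B8
Completed: cp=U+2E5B8 (starts at byte 3)
Byte[7]=E4: 3-byte lead, need 2 cont bytes. acc=0x4
Byte[8]=9C: continuation. acc=(acc<<6)|0x1C=0x11C
Byte[9]=AE: continuation. acc=(acc<<6)|0x2E=0x472E
Completed: cp=U+472E (starts at byte 7)
Byte[10]=E8: 3-byte lead, need 2 cont bytes. acc=0x8
Byte[11]=A8: continuation. acc=(acc<<6)|0x28=0x228
Byte[12]=B3: continuation. acc=(acc<<6)|0x33=0x8A33
Completed: cp=U+8A33 (starts at byte 10)
Byte[13]=EA: 3-byte lead, need 2 cont bytes. acc=0xA
Byte[14]=80: continuation. acc=(acc<<6)|0x00=0x280
Byte[15]=A5: continuation. acc=(acc<<6)|0x25=0xA025
Completed: cp=U+A025 (starts at byte 13)

Answer: U+013B U+003A U+2E5B8 U+472E U+8A33 U+A025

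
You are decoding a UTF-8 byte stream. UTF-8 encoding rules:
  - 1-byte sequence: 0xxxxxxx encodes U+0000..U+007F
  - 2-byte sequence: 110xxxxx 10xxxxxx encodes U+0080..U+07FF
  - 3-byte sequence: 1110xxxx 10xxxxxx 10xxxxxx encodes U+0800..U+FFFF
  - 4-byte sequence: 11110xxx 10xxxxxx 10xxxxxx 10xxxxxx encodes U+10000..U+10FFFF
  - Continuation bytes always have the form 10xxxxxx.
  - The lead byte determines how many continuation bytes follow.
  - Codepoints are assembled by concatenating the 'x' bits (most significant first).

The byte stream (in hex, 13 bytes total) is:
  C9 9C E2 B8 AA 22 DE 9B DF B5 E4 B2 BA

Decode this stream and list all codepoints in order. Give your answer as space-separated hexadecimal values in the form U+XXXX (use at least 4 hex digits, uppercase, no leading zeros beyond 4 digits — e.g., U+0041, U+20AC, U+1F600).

Answer: U+025C U+2E2A U+0022 U+079B U+07F5 U+4CBA

Derivation:
Byte[0]=C9: 2-byte lead, need 1 cont bytes. acc=0x9
Byte[1]=9C: continuation. acc=(acc<<6)|0x1C=0x25C
Completed: cp=U+025C (starts at byte 0)
Byte[2]=E2: 3-byte lead, need 2 cont bytes. acc=0x2
Byte[3]=B8: continuation. acc=(acc<<6)|0x38=0xB8
Byte[4]=AA: continuation. acc=(acc<<6)|0x2A=0x2E2A
Completed: cp=U+2E2A (starts at byte 2)
Byte[5]=22: 1-byte ASCII. cp=U+0022
Byte[6]=DE: 2-byte lead, need 1 cont bytes. acc=0x1E
Byte[7]=9B: continuation. acc=(acc<<6)|0x1B=0x79B
Completed: cp=U+079B (starts at byte 6)
Byte[8]=DF: 2-byte lead, need 1 cont bytes. acc=0x1F
Byte[9]=B5: continuation. acc=(acc<<6)|0x35=0x7F5
Completed: cp=U+07F5 (starts at byte 8)
Byte[10]=E4: 3-byte lead, need 2 cont bytes. acc=0x4
Byte[11]=B2: continuation. acc=(acc<<6)|0x32=0x132
Byte[12]=BA: continuation. acc=(acc<<6)|0x3A=0x4CBA
Completed: cp=U+4CBA (starts at byte 10)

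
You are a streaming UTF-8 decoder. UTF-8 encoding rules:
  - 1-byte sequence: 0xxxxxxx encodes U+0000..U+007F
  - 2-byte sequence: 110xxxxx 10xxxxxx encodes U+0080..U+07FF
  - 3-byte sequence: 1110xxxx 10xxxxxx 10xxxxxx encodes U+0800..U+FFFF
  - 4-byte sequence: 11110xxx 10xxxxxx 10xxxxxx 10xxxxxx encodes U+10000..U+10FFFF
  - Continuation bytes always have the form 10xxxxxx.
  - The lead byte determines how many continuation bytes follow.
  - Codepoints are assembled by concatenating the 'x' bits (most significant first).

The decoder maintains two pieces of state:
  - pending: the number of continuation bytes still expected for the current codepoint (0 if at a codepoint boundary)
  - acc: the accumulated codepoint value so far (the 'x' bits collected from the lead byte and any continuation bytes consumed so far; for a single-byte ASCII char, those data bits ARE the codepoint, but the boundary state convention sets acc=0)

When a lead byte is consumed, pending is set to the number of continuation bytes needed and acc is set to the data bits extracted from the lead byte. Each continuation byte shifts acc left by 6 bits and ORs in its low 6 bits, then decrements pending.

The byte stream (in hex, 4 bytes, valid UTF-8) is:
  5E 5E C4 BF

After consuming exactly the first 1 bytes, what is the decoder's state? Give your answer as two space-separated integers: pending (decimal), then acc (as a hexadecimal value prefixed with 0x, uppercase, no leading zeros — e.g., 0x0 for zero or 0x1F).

Byte[0]=5E: 1-byte. pending=0, acc=0x0

Answer: 0 0x0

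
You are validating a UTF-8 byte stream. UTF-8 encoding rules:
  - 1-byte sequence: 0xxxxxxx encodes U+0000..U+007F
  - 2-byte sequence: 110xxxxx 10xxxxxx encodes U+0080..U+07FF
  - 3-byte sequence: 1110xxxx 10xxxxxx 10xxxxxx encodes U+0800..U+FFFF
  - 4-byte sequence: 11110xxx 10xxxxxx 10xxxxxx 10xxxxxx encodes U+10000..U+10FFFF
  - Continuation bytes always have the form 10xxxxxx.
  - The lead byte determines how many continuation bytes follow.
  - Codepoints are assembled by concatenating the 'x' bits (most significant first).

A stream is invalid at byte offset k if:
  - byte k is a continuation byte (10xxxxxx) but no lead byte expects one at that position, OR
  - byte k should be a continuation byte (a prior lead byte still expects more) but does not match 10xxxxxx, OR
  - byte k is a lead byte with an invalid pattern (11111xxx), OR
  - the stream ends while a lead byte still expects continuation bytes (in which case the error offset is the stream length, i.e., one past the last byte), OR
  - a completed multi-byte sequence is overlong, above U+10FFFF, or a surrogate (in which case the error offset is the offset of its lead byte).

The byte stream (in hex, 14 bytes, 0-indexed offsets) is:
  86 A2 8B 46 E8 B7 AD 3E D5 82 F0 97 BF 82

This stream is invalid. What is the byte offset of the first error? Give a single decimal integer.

Byte[0]=86: INVALID lead byte (not 0xxx/110x/1110/11110)

Answer: 0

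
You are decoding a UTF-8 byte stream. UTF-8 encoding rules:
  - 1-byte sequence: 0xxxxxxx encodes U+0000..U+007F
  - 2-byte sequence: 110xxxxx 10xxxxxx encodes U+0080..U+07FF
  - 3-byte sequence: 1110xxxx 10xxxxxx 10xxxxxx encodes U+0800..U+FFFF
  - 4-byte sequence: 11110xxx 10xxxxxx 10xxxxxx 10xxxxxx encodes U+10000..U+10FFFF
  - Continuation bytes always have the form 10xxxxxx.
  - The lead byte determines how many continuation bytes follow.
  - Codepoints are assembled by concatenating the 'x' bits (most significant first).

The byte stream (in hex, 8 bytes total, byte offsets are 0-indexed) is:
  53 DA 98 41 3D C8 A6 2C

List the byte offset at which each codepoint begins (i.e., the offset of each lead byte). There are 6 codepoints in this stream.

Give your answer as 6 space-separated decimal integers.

Answer: 0 1 3 4 5 7

Derivation:
Byte[0]=53: 1-byte ASCII. cp=U+0053
Byte[1]=DA: 2-byte lead, need 1 cont bytes. acc=0x1A
Byte[2]=98: continuation. acc=(acc<<6)|0x18=0x698
Completed: cp=U+0698 (starts at byte 1)
Byte[3]=41: 1-byte ASCII. cp=U+0041
Byte[4]=3D: 1-byte ASCII. cp=U+003D
Byte[5]=C8: 2-byte lead, need 1 cont bytes. acc=0x8
Byte[6]=A6: continuation. acc=(acc<<6)|0x26=0x226
Completed: cp=U+0226 (starts at byte 5)
Byte[7]=2C: 1-byte ASCII. cp=U+002C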